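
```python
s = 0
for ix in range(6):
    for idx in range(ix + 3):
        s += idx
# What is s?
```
Trace:
  s=0
  s=0, ix=0, idx=0
  s=1, ix=0, idx=1
  s=3, ix=0, idx=2
  s=3, ix=1, idx=0
  s=4, ix=1, idx=1
  s=6, ix=1, idx=2
  s=9, ix=1, idx=3
  s=9, ix=2, idx=0
  s=10, ix=2, idx=1
  s=12, ix=2, idx=2
  s=15, ix=2, idx=3
  s=19, ix=2, idx=4
  s=19, ix=3, idx=0
  s=20, ix=3, idx=1
  s=22, ix=3, idx=2
  s=25, ix=3, idx=3
  s=29, ix=3, idx=4
  s=34, ix=3, idx=5
  s=34, ix=4, idx=0
  s=35, ix=4, idx=1
  s=37, ix=4, idx=2
  s=40, ix=4, idx=3
  s=44, ix=4, idx=4
  s=49, ix=4, idx=5
  s=55, ix=4, idx=6
  s=55, ix=5, idx=0
  s=56, ix=5, idx=1
  s=58, ix=5, idx=2
  s=61, ix=5, idx=3
  s=65, ix=5, idx=4
  s=70, ix=5, idx=5
  s=76, ix=5, idx=6
  s=83, ix=5, idx=7

Final answer: 83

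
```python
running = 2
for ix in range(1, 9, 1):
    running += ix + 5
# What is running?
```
Trace:
  running=2
  running=8, ix=1
  running=15, ix=2
  running=23, ix=3
  running=32, ix=4
  running=42, ix=5
  running=53, ix=6
  running=65, ix=7
  running=78, ix=8

Final answer: 78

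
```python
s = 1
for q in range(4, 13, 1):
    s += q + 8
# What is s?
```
Trace:
  s=1
  s=13, q=4
  s=26, q=5
  s=40, q=6
  s=55, q=7
  s=71, q=8
  s=88, q=9
  s=106, q=10
  s=125, q=11
  s=145, q=12

Final answer: 145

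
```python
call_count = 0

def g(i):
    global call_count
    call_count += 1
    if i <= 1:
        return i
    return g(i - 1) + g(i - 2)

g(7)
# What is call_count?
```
Call trace (a repeated sub-call is expanded the first time; later identical calls just restate its return value):
g(i=7)
  g(i=6)
    g(i=5)
      g(i=4)
        g(i=3)
          g(i=2)
            g(i=1)
            -> return 1
            g(i=0)
            -> return 0
          -> return 1
          g(i=1)
          -> return 1
        -> return 2
        g(i=2) -> return 1  (same call as traced above)
      -> return 3
      g(i=3) -> return 2  (same call as traced above)
    -> return 5
    g(i=4) -> return 3  (same call as traced above)
  -> return 8
  g(i=5) -> return 5  (same call as traced above)
-> return 13

call_count is incremented once per call, so count the calls in each subtree. Let C(i) = number of calls made by g(i).
C(0) = C(1) = 1 (base case, no recursion); C(i) = 1 + C(i - 1) + C(i - 2) otherwise.
C(2) = 1 + C(1) + C(0) = 1 + 1 + 1 = 3
C(3) = 1 + C(2) + C(1) = 1 + 3 + 1 = 5
C(4) = 1 + C(3) + C(2) = 1 + 5 + 3 = 9
C(5) = 1 + C(4) + C(3) = 1 + 9 + 5 = 15
C(6) = 1 + C(5) + C(4) = 1 + 15 + 9 = 25
C(7) = 1 + C(6) + C(5) = 1 + 25 + 15 = 41
call_count = C(7) = 41

Final answer: 41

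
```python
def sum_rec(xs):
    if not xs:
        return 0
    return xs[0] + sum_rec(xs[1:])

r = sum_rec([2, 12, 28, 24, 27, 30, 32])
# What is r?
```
Call trace:
sum_rec(xs=[2, 12, 28, 24, 27, 30, 32])
  sum_rec(xs=[12, 28, 24, 27, 30, 32])
    sum_rec(xs=[28, 24, 27, 30, 32])
      sum_rec(xs=[24, 27, 30, 32])
        sum_rec(xs=[27, 30, 32])
          sum_rec(xs=[30, 32])
            sum_rec(xs=[32])
              sum_rec(xs=[])
              -> return 0
            -> return 32
          -> return 62
        -> return 89
      -> return 113
    -> return 141
  -> return 153
-> return 155

Final answer: 155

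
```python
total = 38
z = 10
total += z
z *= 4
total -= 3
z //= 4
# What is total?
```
Trace:
  total=38
  total=38, z=10
  total=48, z=10
  total=48, z=40
  total=45, z=40
  total=45, z=10

Final answer: 45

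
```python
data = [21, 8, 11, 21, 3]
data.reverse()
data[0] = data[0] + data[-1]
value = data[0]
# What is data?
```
Trace:
  data=[21, 8, 11, 21, 3]
  data=[3, 21, 11, 8, 21]
  data=[24, 21, 11, 8, 21]
  data=[24, 21, 11, 8, 21], value=24

Final answer: [24, 21, 11, 8, 21]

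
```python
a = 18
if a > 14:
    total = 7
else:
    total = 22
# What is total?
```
Trace:
  a=18
  a=18, total=7

Final answer: 7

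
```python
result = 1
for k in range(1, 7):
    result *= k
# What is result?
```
Trace:
  result=1
  result=1, k=1
  result=2, k=2
  result=6, k=3
  result=24, k=4
  result=120, k=5
  result=720, k=6

Final answer: 720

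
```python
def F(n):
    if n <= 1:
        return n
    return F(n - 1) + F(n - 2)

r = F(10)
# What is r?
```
Call trace (a repeated sub-call is expanded the first time; later identical calls just restate its return value):
F(n=10)
  F(n=9)
    F(n=8)
      F(n=7)
        F(n=6)
          F(n=5)
            F(n=4)
              F(n=3)
                F(n=2)
                  F(n=1)
                  -> return 1
                  F(n=0)
                  -> return 0
                -> return 1
                F(n=1)
                -> return 1
              -> return 2
              F(n=2) -> return 1  (same call as traced above)
            -> return 3
            F(n=3) -> return 2  (same call as traced above)
          -> return 5
          F(n=4) -> return 3  (same call as traced above)
        -> return 8
        F(n=5) -> return 5  (same call as traced above)
      -> return 13
      F(n=6) -> return 8  (same call as traced above)
    -> return 21
    F(n=7) -> return 13  (same call as traced above)
  -> return 34
  F(n=8) -> return 21  (same call as traced above)
-> return 55

Final answer: 55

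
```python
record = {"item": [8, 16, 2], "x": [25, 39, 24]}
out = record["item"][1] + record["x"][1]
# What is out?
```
Trace:
  record={'item': [8, 16, 2], 'x': [25, 39, 24]}
  record={'item': [8, 16, 2], 'x': [25, 39, 24]}, out=55

Final answer: 55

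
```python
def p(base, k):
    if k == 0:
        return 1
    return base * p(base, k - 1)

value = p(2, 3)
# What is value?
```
Call trace:
p(base=2, k=3)
  p(base=2, k=2)
    p(base=2, k=1)
      p(base=2, k=0)
      -> return 1
    -> return 2
  -> return 4
-> return 8

Final answer: 8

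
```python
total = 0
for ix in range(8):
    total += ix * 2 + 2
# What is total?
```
Trace:
  total=0
  total=2, ix=0
  total=6, ix=1
  total=12, ix=2
  total=20, ix=3
  total=30, ix=4
  total=42, ix=5
  total=56, ix=6
  total=72, ix=7

Final answer: 72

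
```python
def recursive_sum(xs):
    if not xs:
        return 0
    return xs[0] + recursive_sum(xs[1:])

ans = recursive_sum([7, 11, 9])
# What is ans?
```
Call trace:
recursive_sum(xs=[7, 11, 9])
  recursive_sum(xs=[11, 9])
    recursive_sum(xs=[9])
      recursive_sum(xs=[])
      -> return 0
    -> return 9
  -> return 20
-> return 27

Final answer: 27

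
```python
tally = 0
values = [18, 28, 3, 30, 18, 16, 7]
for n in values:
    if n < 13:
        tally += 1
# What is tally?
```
Trace:
  tally=0
  tally=0, n=18
  tally=0, n=28
  tally=1, n=3
  tally=1, n=30
  tally=1, n=18
  tally=1, n=16
  tally=2, n=7

Final answer: 2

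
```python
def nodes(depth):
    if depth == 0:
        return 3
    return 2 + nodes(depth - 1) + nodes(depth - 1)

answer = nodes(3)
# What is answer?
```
Call trace (a repeated sub-call is expanded the first time; later identical calls just restate its return value):
nodes(depth=3)
  nodes(depth=2)
    nodes(depth=1)
      nodes(depth=0)
      -> return 3
      nodes(depth=0)
      -> return 3
    -> return 8
    nodes(depth=1) -> return 8  (same call as traced above)
  -> return 18
  nodes(depth=2) -> return 18  (same call as traced above)
-> return 38

Final answer: 38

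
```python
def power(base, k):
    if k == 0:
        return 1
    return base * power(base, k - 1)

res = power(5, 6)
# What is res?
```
Call trace:
power(base=5, k=6)
  power(base=5, k=5)
    power(base=5, k=4)
      power(base=5, k=3)
        power(base=5, k=2)
          power(base=5, k=1)
            power(base=5, k=0)
            -> return 1
          -> return 5
        -> return 25
      -> return 125
    -> return 625
  -> return 3125
-> return 15625

Final answer: 15625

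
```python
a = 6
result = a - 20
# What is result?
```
Trace:
  a=6
  a=6, result=-14

Final answer: -14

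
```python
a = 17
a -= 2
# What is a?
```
Trace:
  a=17
  a=15

Final answer: 15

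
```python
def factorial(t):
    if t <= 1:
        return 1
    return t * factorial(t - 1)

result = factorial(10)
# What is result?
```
Call trace:
factorial(t=10)
  factorial(t=9)
    factorial(t=8)
      factorial(t=7)
        factorial(t=6)
          factorial(t=5)
            factorial(t=4)
              factorial(t=3)
                factorial(t=2)
                  factorial(t=1)
                  -> return 1
                -> return 2
              -> return 6
            -> return 24
          -> return 120
        -> return 720
      -> return 5040
    -> return 40320
  -> return 362880
-> return 3628800

Final answer: 3628800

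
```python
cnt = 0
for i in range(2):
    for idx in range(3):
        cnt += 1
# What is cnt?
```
Trace:
  cnt=0
  cnt=1, i=0, idx=0
  cnt=2, i=0, idx=1
  cnt=3, i=0, idx=2
  cnt=4, i=1, idx=0
  cnt=5, i=1, idx=1
  cnt=6, i=1, idx=2

Final answer: 6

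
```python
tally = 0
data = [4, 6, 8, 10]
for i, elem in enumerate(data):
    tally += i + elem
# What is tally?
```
Trace:
  tally=0
  tally=4, i=0, elem=4
  tally=11, i=1, elem=6
  tally=21, i=2, elem=8
  tally=34, i=3, elem=10

Final answer: 34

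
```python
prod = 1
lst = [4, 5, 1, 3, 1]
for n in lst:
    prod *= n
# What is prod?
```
Trace:
  prod=1
  prod=4, n=4
  prod=20, n=5
  prod=20, n=1
  prod=60, n=3
  prod=60, n=1

Final answer: 60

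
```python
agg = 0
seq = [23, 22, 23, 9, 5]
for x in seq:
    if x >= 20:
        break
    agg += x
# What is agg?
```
Trace:
  agg=0
  agg=0, x=23

Final answer: 0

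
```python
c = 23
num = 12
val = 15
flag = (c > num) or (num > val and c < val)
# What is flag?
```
Trace:
  c=23
  c=23, num=12
  c=23, num=12, val=15
  c=23, num=12, val=15, flag=True

Final answer: True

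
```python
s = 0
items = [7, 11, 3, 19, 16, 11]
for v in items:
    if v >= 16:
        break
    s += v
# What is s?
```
Trace:
  s=0
  s=7, v=7
  s=18, v=11
  s=21, v=3
  s=21, v=19

Final answer: 21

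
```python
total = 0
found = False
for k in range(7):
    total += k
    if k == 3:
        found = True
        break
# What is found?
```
Trace:
  total=0
  total=0, found=False
  total=0, found=False, k=0
  total=1, found=False, k=1
  total=3, found=False, k=2
  total=6, found=True, k=3

Final answer: True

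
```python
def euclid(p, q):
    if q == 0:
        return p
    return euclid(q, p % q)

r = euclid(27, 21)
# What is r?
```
Call trace:
euclid(p=27, q=21)
  euclid(p=21, q=6)
    euclid(p=6, q=3)
      euclid(p=3, q=0)
      -> return 3
    -> return 3
  -> return 3
-> return 3

Final answer: 3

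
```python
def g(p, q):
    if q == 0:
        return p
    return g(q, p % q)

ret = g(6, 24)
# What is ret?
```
Call trace:
g(p=6, q=24)
  g(p=24, q=6)
    g(p=6, q=0)
    -> return 6
  -> return 6
-> return 6

Final answer: 6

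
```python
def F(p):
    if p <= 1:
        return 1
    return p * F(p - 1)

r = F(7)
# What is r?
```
Call trace:
F(p=7)
  F(p=6)
    F(p=5)
      F(p=4)
        F(p=3)
          F(p=2)
            F(p=1)
            -> return 1
          -> return 2
        -> return 6
      -> return 24
    -> return 120
  -> return 720
-> return 5040

Final answer: 5040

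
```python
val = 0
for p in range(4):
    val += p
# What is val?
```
Trace:
  val=0
  val=0, p=0
  val=1, p=1
  val=3, p=2
  val=6, p=3

Final answer: 6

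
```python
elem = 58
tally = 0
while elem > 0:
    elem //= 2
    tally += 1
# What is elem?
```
Trace:
  elem=58
  elem=58, tally=0
  elem=29, tally=1
  elem=14, tally=2
  elem=7, tally=3
  elem=3, tally=4
  elem=1, tally=5
  elem=0, tally=6

Final answer: 0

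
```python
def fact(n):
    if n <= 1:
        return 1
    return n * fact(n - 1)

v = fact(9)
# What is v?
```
Call trace:
fact(n=9)
  fact(n=8)
    fact(n=7)
      fact(n=6)
        fact(n=5)
          fact(n=4)
            fact(n=3)
              fact(n=2)
                fact(n=1)
                -> return 1
              -> return 2
            -> return 6
          -> return 24
        -> return 120
      -> return 720
    -> return 5040
  -> return 40320
-> return 362880

Final answer: 362880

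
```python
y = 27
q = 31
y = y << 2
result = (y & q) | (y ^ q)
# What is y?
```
Trace:
  y=27
  y=27, q=31
  y=108, q=31
  y=108, q=31, result=127

Final answer: 108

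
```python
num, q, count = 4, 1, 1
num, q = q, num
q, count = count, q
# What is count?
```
Trace:
  num=4, q=1, count=1
  num=1, q=4, count=1
  num=1, q=1, count=4

Final answer: 4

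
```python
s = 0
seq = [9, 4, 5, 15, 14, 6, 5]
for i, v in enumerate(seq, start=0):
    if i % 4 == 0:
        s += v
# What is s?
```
Trace:
  s=0
  s=9, i=0, v=9
  s=9, i=1, v=4
  s=9, i=2, v=5
  s=9, i=3, v=15
  s=23, i=4, v=14
  s=23, i=5, v=6
  s=23, i=6, v=5

Final answer: 23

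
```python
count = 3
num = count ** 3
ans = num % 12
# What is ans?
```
Trace:
  count=3
  count=3, num=27
  count=3, num=27, ans=3

Final answer: 3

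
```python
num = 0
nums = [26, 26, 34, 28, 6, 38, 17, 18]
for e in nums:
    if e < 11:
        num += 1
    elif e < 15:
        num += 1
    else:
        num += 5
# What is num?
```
Trace:
  num=0
  num=5, e=26
  num=10, e=26
  num=15, e=34
  num=20, e=28
  num=21, e=6
  num=26, e=38
  num=31, e=17
  num=36, e=18

Final answer: 36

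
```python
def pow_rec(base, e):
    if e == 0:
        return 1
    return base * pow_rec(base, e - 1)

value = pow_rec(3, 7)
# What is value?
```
Call trace:
pow_rec(base=3, e=7)
  pow_rec(base=3, e=6)
    pow_rec(base=3, e=5)
      pow_rec(base=3, e=4)
        pow_rec(base=3, e=3)
          pow_rec(base=3, e=2)
            pow_rec(base=3, e=1)
              pow_rec(base=3, e=0)
              -> return 1
            -> return 3
          -> return 9
        -> return 27
      -> return 81
    -> return 243
  -> return 729
-> return 2187

Final answer: 2187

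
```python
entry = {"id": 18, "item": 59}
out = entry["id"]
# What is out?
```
Trace:
  entry={'id': 18, 'item': 59}
  entry={'id': 18, 'item': 59}, out=18

Final answer: 18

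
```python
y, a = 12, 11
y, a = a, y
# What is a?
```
Trace:
  y=12, a=11
  y=11, a=12

Final answer: 12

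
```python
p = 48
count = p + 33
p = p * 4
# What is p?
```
Trace:
  p=48
  p=48, count=81
  p=192, count=81

Final answer: 192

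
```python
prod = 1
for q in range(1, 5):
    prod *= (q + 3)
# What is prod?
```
Trace:
  prod=1
  prod=4, q=1
  prod=20, q=2
  prod=120, q=3
  prod=840, q=4

Final answer: 840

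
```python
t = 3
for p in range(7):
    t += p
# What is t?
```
Trace:
  t=3
  t=3, p=0
  t=4, p=1
  t=6, p=2
  t=9, p=3
  t=13, p=4
  t=18, p=5
  t=24, p=6

Final answer: 24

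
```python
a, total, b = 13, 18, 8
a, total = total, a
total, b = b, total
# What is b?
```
Trace:
  a=13, total=18, b=8
  a=18, total=13, b=8
  a=18, total=8, b=13

Final answer: 13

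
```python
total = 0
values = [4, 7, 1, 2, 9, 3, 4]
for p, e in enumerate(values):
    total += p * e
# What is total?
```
Trace:
  total=0
  total=0, p=0, e=4
  total=7, p=1, e=7
  total=9, p=2, e=1
  total=15, p=3, e=2
  total=51, p=4, e=9
  total=66, p=5, e=3
  total=90, p=6, e=4

Final answer: 90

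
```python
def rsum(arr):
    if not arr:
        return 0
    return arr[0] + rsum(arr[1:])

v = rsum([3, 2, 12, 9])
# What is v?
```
Call trace:
rsum(arr=[3, 2, 12, 9])
  rsum(arr=[2, 12, 9])
    rsum(arr=[12, 9])
      rsum(arr=[9])
        rsum(arr=[])
        -> return 0
      -> return 9
    -> return 21
  -> return 23
-> return 26

Final answer: 26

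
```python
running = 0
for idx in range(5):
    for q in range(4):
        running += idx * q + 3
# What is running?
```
Trace:
  running=0
  running=3, idx=0, q=0
  running=6, idx=0, q=1
  running=9, idx=0, q=2
  running=12, idx=0, q=3
  running=15, idx=1, q=0
  running=19, idx=1, q=1
  running=24, idx=1, q=2
  running=30, idx=1, q=3
  running=33, idx=2, q=0
  running=38, idx=2, q=1
  running=45, idx=2, q=2
  running=54, idx=2, q=3
  running=57, idx=3, q=0
  running=63, idx=3, q=1
  running=72, idx=3, q=2
  running=84, idx=3, q=3
  running=87, idx=4, q=0
  running=94, idx=4, q=1
  running=105, idx=4, q=2
  running=120, idx=4, q=3

Final answer: 120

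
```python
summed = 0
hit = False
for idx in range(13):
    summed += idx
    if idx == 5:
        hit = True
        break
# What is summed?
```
Trace:
  summed=0
  summed=0, hit=False
  summed=0, hit=False, idx=0
  summed=1, hit=False, idx=1
  summed=3, hit=False, idx=2
  summed=6, hit=False, idx=3
  summed=10, hit=False, idx=4
  summed=15, hit=True, idx=5

Final answer: 15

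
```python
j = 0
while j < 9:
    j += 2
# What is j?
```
Trace:
  j=0
  j=2
  j=4
  j=6
  j=8
  j=10

Final answer: 10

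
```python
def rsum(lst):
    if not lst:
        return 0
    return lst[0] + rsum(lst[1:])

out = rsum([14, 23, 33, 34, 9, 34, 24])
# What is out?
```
Call trace:
rsum(lst=[14, 23, 33, 34, 9, 34, 24])
  rsum(lst=[23, 33, 34, 9, 34, 24])
    rsum(lst=[33, 34, 9, 34, 24])
      rsum(lst=[34, 9, 34, 24])
        rsum(lst=[9, 34, 24])
          rsum(lst=[34, 24])
            rsum(lst=[24])
              rsum(lst=[])
              -> return 0
            -> return 24
          -> return 58
        -> return 67
      -> return 101
    -> return 134
  -> return 157
-> return 171

Final answer: 171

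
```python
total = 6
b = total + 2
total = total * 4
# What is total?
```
Trace:
  total=6
  total=6, b=8
  total=24, b=8

Final answer: 24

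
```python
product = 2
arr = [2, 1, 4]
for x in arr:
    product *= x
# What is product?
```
Trace:
  product=2
  product=4, x=2
  product=4, x=1
  product=16, x=4

Final answer: 16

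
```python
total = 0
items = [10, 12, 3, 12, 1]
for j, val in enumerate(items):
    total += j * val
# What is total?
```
Trace:
  total=0
  total=0, j=0, val=10
  total=12, j=1, val=12
  total=18, j=2, val=3
  total=54, j=3, val=12
  total=58, j=4, val=1

Final answer: 58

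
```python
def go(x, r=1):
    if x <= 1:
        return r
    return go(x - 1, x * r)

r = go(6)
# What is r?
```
Call trace:
go(x=6, r=1)
  go(x=5, r=6)
    go(x=4, r=30)
      go(x=3, r=120)
        go(x=2, r=360)
          go(x=1, r=720)
          -> return 720
        -> return 720
      -> return 720
    -> return 720
  -> return 720
-> return 720

Final answer: 720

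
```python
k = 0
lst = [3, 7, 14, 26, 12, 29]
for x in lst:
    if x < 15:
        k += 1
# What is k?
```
Trace:
  k=0
  k=1, x=3
  k=2, x=7
  k=3, x=14
  k=3, x=26
  k=4, x=12
  k=4, x=29

Final answer: 4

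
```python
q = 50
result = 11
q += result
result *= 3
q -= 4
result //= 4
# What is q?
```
Trace:
  q=50
  q=50, result=11
  q=61, result=11
  q=61, result=33
  q=57, result=33
  q=57, result=8

Final answer: 57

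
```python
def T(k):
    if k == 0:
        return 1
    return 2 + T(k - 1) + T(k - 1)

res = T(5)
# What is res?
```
Call trace (a repeated sub-call is expanded the first time; later identical calls just restate its return value):
T(k=5)
  T(k=4)
    T(k=3)
      T(k=2)
        T(k=1)
          T(k=0)
          -> return 1
          T(k=0)
          -> return 1
        -> return 4
        T(k=1) -> return 4  (same call as traced above)
      -> return 10
      T(k=2) -> return 10  (same call as traced above)
    -> return 22
    T(k=3) -> return 22  (same call as traced above)
  -> return 46
  T(k=4) -> return 46  (same call as traced above)
-> return 94

Final answer: 94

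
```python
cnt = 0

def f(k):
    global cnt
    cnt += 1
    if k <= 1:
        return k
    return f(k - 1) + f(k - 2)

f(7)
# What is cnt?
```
Call trace (a repeated sub-call is expanded the first time; later identical calls just restate its return value):
f(k=7)
  f(k=6)
    f(k=5)
      f(k=4)
        f(k=3)
          f(k=2)
            f(k=1)
            -> return 1
            f(k=0)
            -> return 0
          -> return 1
          f(k=1)
          -> return 1
        -> return 2
        f(k=2) -> return 1  (same call as traced above)
      -> return 3
      f(k=3) -> return 2  (same call as traced above)
    -> return 5
    f(k=4) -> return 3  (same call as traced above)
  -> return 8
  f(k=5) -> return 5  (same call as traced above)
-> return 13

cnt is incremented once per call, so count the calls in each subtree. Let C(k) = number of calls made by f(k).
C(0) = C(1) = 1 (base case, no recursion); C(k) = 1 + C(k - 1) + C(k - 2) otherwise.
C(2) = 1 + C(1) + C(0) = 1 + 1 + 1 = 3
C(3) = 1 + C(2) + C(1) = 1 + 3 + 1 = 5
C(4) = 1 + C(3) + C(2) = 1 + 5 + 3 = 9
C(5) = 1 + C(4) + C(3) = 1 + 9 + 5 = 15
C(6) = 1 + C(5) + C(4) = 1 + 15 + 9 = 25
C(7) = 1 + C(6) + C(5) = 1 + 25 + 15 = 41
cnt = C(7) = 41

Final answer: 41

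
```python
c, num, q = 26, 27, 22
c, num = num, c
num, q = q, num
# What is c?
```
Trace:
  c=26, num=27, q=22
  c=27, num=26, q=22
  c=27, num=22, q=26

Final answer: 27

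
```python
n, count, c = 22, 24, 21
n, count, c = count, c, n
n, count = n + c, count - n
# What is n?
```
Trace:
  n=22, count=24, c=21
  n=24, count=21, c=22
  n=46, count=-3, c=22

Final answer: 46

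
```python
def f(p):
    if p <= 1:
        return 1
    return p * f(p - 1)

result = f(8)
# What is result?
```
Call trace:
f(p=8)
  f(p=7)
    f(p=6)
      f(p=5)
        f(p=4)
          f(p=3)
            f(p=2)
              f(p=1)
              -> return 1
            -> return 2
          -> return 6
        -> return 24
      -> return 120
    -> return 720
  -> return 5040
-> return 40320

Final answer: 40320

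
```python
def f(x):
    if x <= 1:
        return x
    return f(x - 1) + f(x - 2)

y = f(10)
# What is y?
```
Call trace (a repeated sub-call is expanded the first time; later identical calls just restate its return value):
f(x=10)
  f(x=9)
    f(x=8)
      f(x=7)
        f(x=6)
          f(x=5)
            f(x=4)
              f(x=3)
                f(x=2)
                  f(x=1)
                  -> return 1
                  f(x=0)
                  -> return 0
                -> return 1
                f(x=1)
                -> return 1
              -> return 2
              f(x=2) -> return 1  (same call as traced above)
            -> return 3
            f(x=3) -> return 2  (same call as traced above)
          -> return 5
          f(x=4) -> return 3  (same call as traced above)
        -> return 8
        f(x=5) -> return 5  (same call as traced above)
      -> return 13
      f(x=6) -> return 8  (same call as traced above)
    -> return 21
    f(x=7) -> return 13  (same call as traced above)
  -> return 34
  f(x=8) -> return 21  (same call as traced above)
-> return 55

Final answer: 55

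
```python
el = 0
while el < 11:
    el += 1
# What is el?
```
Trace:
  el=0
  el=1
  el=2
  el=3
  el=4
  el=5
  el=6
  el=7
  el=8
  el=9
  el=10
  el=11

Final answer: 11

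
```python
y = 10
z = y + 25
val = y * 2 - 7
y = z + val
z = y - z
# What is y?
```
Trace:
  y=10
  y=10, z=35
  y=10, z=35, val=13
  y=48, z=35, val=13
  y=48, z=13, val=13

Final answer: 48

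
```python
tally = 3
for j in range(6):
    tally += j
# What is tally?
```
Trace:
  tally=3
  tally=3, j=0
  tally=4, j=1
  tally=6, j=2
  tally=9, j=3
  tally=13, j=4
  tally=18, j=5

Final answer: 18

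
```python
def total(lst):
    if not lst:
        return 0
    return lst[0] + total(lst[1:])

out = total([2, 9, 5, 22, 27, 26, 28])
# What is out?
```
Call trace:
total(lst=[2, 9, 5, 22, 27, 26, 28])
  total(lst=[9, 5, 22, 27, 26, 28])
    total(lst=[5, 22, 27, 26, 28])
      total(lst=[22, 27, 26, 28])
        total(lst=[27, 26, 28])
          total(lst=[26, 28])
            total(lst=[28])
              total(lst=[])
              -> return 0
            -> return 28
          -> return 54
        -> return 81
      -> return 103
    -> return 108
  -> return 117
-> return 119

Final answer: 119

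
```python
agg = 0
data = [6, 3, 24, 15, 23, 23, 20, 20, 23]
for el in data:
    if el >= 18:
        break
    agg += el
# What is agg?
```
Trace:
  agg=0
  agg=6, el=6
  agg=9, el=3
  agg=9, el=24

Final answer: 9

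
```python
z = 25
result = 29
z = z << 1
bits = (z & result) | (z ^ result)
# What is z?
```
Trace:
  z=25
  z=25, result=29
  z=50, result=29
  z=50, result=29, bits=63

Final answer: 50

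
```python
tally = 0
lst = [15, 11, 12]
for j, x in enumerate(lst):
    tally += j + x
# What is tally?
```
Trace:
  tally=0
  tally=15, j=0, x=15
  tally=27, j=1, x=11
  tally=41, j=2, x=12

Final answer: 41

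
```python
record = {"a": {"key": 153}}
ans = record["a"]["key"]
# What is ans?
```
Trace:
  record={'a': {'key': 153}}
  record={'a': {'key': 153}}, ans=153

Final answer: 153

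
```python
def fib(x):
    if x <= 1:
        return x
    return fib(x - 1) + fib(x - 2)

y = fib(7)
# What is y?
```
Call trace (a repeated sub-call is expanded the first time; later identical calls just restate its return value):
fib(x=7)
  fib(x=6)
    fib(x=5)
      fib(x=4)
        fib(x=3)
          fib(x=2)
            fib(x=1)
            -> return 1
            fib(x=0)
            -> return 0
          -> return 1
          fib(x=1)
          -> return 1
        -> return 2
        fib(x=2) -> return 1  (same call as traced above)
      -> return 3
      fib(x=3) -> return 2  (same call as traced above)
    -> return 5
    fib(x=4) -> return 3  (same call as traced above)
  -> return 8
  fib(x=5) -> return 5  (same call as traced above)
-> return 13

Final answer: 13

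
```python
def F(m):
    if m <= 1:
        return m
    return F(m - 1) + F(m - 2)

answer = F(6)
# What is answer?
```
Call trace (a repeated sub-call is expanded the first time; later identical calls just restate its return value):
F(m=6)
  F(m=5)
    F(m=4)
      F(m=3)
        F(m=2)
          F(m=1)
          -> return 1
          F(m=0)
          -> return 0
        -> return 1
        F(m=1)
        -> return 1
      -> return 2
      F(m=2) -> return 1  (same call as traced above)
    -> return 3
    F(m=3) -> return 2  (same call as traced above)
  -> return 5
  F(m=4) -> return 3  (same call as traced above)
-> return 8

Final answer: 8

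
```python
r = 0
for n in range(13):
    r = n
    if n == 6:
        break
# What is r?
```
Trace:
  r=0
  r=0, n=0
  r=1, n=1
  r=2, n=2
  r=3, n=3
  r=4, n=4
  r=5, n=5
  r=6, n=6

Final answer: 6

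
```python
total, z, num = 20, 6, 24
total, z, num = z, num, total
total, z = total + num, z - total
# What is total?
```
Trace:
  total=20, z=6, num=24
  total=6, z=24, num=20
  total=26, z=18, num=20

Final answer: 26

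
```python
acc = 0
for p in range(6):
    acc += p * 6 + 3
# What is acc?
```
Trace:
  acc=0
  acc=3, p=0
  acc=12, p=1
  acc=27, p=2
  acc=48, p=3
  acc=75, p=4
  acc=108, p=5

Final answer: 108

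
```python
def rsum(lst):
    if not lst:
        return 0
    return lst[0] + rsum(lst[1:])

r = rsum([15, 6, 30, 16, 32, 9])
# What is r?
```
Call trace:
rsum(lst=[15, 6, 30, 16, 32, 9])
  rsum(lst=[6, 30, 16, 32, 9])
    rsum(lst=[30, 16, 32, 9])
      rsum(lst=[16, 32, 9])
        rsum(lst=[32, 9])
          rsum(lst=[9])
            rsum(lst=[])
            -> return 0
          -> return 9
        -> return 41
      -> return 57
    -> return 87
  -> return 93
-> return 108

Final answer: 108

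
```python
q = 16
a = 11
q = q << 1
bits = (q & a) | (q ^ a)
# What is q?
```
Trace:
  q=16
  q=16, a=11
  q=32, a=11
  q=32, a=11, bits=43

Final answer: 32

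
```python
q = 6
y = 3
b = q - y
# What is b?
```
Trace:
  q=6
  q=6, y=3
  q=6, y=3, b=3

Final answer: 3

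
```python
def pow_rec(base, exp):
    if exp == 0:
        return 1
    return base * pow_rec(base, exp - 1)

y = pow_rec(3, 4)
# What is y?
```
Call trace:
pow_rec(base=3, exp=4)
  pow_rec(base=3, exp=3)
    pow_rec(base=3, exp=2)
      pow_rec(base=3, exp=1)
        pow_rec(base=3, exp=0)
        -> return 1
      -> return 3
    -> return 9
  -> return 27
-> return 81

Final answer: 81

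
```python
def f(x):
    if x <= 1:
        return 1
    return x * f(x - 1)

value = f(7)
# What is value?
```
Call trace:
f(x=7)
  f(x=6)
    f(x=5)
      f(x=4)
        f(x=3)
          f(x=2)
            f(x=1)
            -> return 1
          -> return 2
        -> return 6
      -> return 24
    -> return 120
  -> return 720
-> return 5040

Final answer: 5040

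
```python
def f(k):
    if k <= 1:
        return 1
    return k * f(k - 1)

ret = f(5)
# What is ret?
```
Call trace:
f(k=5)
  f(k=4)
    f(k=3)
      f(k=2)
        f(k=1)
        -> return 1
      -> return 2
    -> return 6
  -> return 24
-> return 120

Final answer: 120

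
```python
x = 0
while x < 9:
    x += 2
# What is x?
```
Trace:
  x=0
  x=2
  x=4
  x=6
  x=8
  x=10

Final answer: 10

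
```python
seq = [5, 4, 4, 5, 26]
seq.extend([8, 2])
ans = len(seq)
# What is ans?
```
Trace:
  seq=[5, 4, 4, 5, 26]
  seq=[5, 4, 4, 5, 26, 8, 2]
  seq=[5, 4, 4, 5, 26, 8, 2], ans=7

Final answer: 7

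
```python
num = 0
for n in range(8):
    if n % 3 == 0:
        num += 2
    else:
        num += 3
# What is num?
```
Trace:
  num=0
  num=2, n=0
  num=5, n=1
  num=8, n=2
  num=10, n=3
  num=13, n=4
  num=16, n=5
  num=18, n=6
  num=21, n=7

Final answer: 21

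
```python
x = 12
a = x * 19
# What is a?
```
Trace:
  x=12
  x=12, a=228

Final answer: 228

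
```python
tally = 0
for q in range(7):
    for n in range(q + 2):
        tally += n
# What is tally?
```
Trace:
  tally=0
  tally=0, q=0, n=0
  tally=1, q=0, n=1
  tally=1, q=1, n=0
  tally=2, q=1, n=1
  tally=4, q=1, n=2
  tally=4, q=2, n=0
  tally=5, q=2, n=1
  tally=7, q=2, n=2
  tally=10, q=2, n=3
  tally=10, q=3, n=0
  tally=11, q=3, n=1
  tally=13, q=3, n=2
  tally=16, q=3, n=3
  tally=20, q=3, n=4
  tally=20, q=4, n=0
  tally=21, q=4, n=1
  tally=23, q=4, n=2
  tally=26, q=4, n=3
  tally=30, q=4, n=4
  tally=35, q=4, n=5
  tally=35, q=5, n=0
  tally=36, q=5, n=1
  tally=38, q=5, n=2
  tally=41, q=5, n=3
  tally=45, q=5, n=4
  tally=50, q=5, n=5
  tally=56, q=5, n=6
  tally=56, q=6, n=0
  tally=57, q=6, n=1
  tally=59, q=6, n=2
  tally=62, q=6, n=3
  tally=66, q=6, n=4
  tally=71, q=6, n=5
  tally=77, q=6, n=6
  tally=84, q=6, n=7

Final answer: 84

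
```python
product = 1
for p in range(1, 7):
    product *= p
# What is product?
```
Trace:
  product=1
  product=1, p=1
  product=2, p=2
  product=6, p=3
  product=24, p=4
  product=120, p=5
  product=720, p=6

Final answer: 720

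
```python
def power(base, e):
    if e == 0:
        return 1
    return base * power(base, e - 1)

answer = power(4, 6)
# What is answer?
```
Call trace:
power(base=4, e=6)
  power(base=4, e=5)
    power(base=4, e=4)
      power(base=4, e=3)
        power(base=4, e=2)
          power(base=4, e=1)
            power(base=4, e=0)
            -> return 1
          -> return 4
        -> return 16
      -> return 64
    -> return 256
  -> return 1024
-> return 4096

Final answer: 4096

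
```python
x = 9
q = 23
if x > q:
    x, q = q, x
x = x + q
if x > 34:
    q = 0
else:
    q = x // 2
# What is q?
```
Trace:
  x=9
  x=9, q=23
  x=9, q=23
  x=32, q=23
  x=32, q=16

Final answer: 16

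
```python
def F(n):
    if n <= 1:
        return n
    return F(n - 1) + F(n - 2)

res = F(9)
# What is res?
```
Call trace (a repeated sub-call is expanded the first time; later identical calls just restate its return value):
F(n=9)
  F(n=8)
    F(n=7)
      F(n=6)
        F(n=5)
          F(n=4)
            F(n=3)
              F(n=2)
                F(n=1)
                -> return 1
                F(n=0)
                -> return 0
              -> return 1
              F(n=1)
              -> return 1
            -> return 2
            F(n=2) -> return 1  (same call as traced above)
          -> return 3
          F(n=3) -> return 2  (same call as traced above)
        -> return 5
        F(n=4) -> return 3  (same call as traced above)
      -> return 8
      F(n=5) -> return 5  (same call as traced above)
    -> return 13
    F(n=6) -> return 8  (same call as traced above)
  -> return 21
  F(n=7) -> return 13  (same call as traced above)
-> return 34

Final answer: 34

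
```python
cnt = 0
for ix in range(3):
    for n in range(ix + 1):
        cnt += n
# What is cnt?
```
Trace:
  cnt=0
  cnt=0, ix=0, n=0
  cnt=0, ix=1, n=0
  cnt=1, ix=1, n=1
  cnt=1, ix=2, n=0
  cnt=2, ix=2, n=1
  cnt=4, ix=2, n=2

Final answer: 4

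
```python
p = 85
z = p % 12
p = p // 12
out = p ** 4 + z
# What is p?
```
Trace:
  p=85
  p=85, z=1
  p=7, z=1
  p=7, z=1, out=2402

Final answer: 7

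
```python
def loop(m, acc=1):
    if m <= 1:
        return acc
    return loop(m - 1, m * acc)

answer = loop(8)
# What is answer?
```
Call trace:
loop(m=8, acc=1)
  loop(m=7, acc=8)
    loop(m=6, acc=56)
      loop(m=5, acc=336)
        loop(m=4, acc=1680)
          loop(m=3, acc=6720)
            loop(m=2, acc=20160)
              loop(m=1, acc=40320)
              -> return 40320
            -> return 40320
          -> return 40320
        -> return 40320
      -> return 40320
    -> return 40320
  -> return 40320
-> return 40320

Final answer: 40320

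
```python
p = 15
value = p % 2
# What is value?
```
Trace:
  p=15
  p=15, value=1

Final answer: 1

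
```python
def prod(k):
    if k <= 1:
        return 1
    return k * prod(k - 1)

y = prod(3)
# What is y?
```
Call trace:
prod(k=3)
  prod(k=2)
    prod(k=1)
    -> return 1
  -> return 2
-> return 6

Final answer: 6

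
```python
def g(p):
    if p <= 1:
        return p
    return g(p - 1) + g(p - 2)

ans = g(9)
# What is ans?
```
Call trace (a repeated sub-call is expanded the first time; later identical calls just restate its return value):
g(p=9)
  g(p=8)
    g(p=7)
      g(p=6)
        g(p=5)
          g(p=4)
            g(p=3)
              g(p=2)
                g(p=1)
                -> return 1
                g(p=0)
                -> return 0
              -> return 1
              g(p=1)
              -> return 1
            -> return 2
            g(p=2) -> return 1  (same call as traced above)
          -> return 3
          g(p=3) -> return 2  (same call as traced above)
        -> return 5
        g(p=4) -> return 3  (same call as traced above)
      -> return 8
      g(p=5) -> return 5  (same call as traced above)
    -> return 13
    g(p=6) -> return 8  (same call as traced above)
  -> return 21
  g(p=7) -> return 13  (same call as traced above)
-> return 34

Final answer: 34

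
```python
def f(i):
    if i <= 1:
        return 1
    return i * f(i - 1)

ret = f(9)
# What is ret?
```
Call trace:
f(i=9)
  f(i=8)
    f(i=7)
      f(i=6)
        f(i=5)
          f(i=4)
            f(i=3)
              f(i=2)
                f(i=1)
                -> return 1
              -> return 2
            -> return 6
          -> return 24
        -> return 120
      -> return 720
    -> return 5040
  -> return 40320
-> return 362880

Final answer: 362880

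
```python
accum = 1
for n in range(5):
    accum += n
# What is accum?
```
Trace:
  accum=1
  accum=1, n=0
  accum=2, n=1
  accum=4, n=2
  accum=7, n=3
  accum=11, n=4

Final answer: 11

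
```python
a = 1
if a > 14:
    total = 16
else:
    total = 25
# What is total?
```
Trace:
  a=1
  a=1, total=25

Final answer: 25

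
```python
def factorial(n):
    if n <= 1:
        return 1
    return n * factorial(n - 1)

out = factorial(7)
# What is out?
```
Call trace:
factorial(n=7)
  factorial(n=6)
    factorial(n=5)
      factorial(n=4)
        factorial(n=3)
          factorial(n=2)
            factorial(n=1)
            -> return 1
          -> return 2
        -> return 6
      -> return 24
    -> return 120
  -> return 720
-> return 5040

Final answer: 5040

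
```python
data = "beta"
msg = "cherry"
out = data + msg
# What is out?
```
Trace:
  data='beta'
  data='beta', msg='cherry'
  data='beta', msg='cherry', out='betacherry'

Final answer: 'betacherry'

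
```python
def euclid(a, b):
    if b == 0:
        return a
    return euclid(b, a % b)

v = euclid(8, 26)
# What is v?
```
Call trace:
euclid(a=8, b=26)
  euclid(a=26, b=8)
    euclid(a=8, b=2)
      euclid(a=2, b=0)
      -> return 2
    -> return 2
  -> return 2
-> return 2

Final answer: 2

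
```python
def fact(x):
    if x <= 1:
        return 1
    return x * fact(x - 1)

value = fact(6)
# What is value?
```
Call trace:
fact(x=6)
  fact(x=5)
    fact(x=4)
      fact(x=3)
        fact(x=2)
          fact(x=1)
          -> return 1
        -> return 2
      -> return 6
    -> return 24
  -> return 120
-> return 720

Final answer: 720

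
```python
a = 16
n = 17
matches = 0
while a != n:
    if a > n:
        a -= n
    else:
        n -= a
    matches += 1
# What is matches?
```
Trace:
  a=16
  a=16, n=17
  a=16, n=17, matches=0
  a=16, n=1, matches=1
  a=15, n=1, matches=2
  a=14, n=1, matches=3
  a=13, n=1, matches=4
  a=12, n=1, matches=5
  a=11, n=1, matches=6
  a=10, n=1, matches=7
  a=9, n=1, matches=8
  a=8, n=1, matches=9
  a=7, n=1, matches=10
  a=6, n=1, matches=11
  a=5, n=1, matches=12
  a=4, n=1, matches=13
  a=3, n=1, matches=14
  a=2, n=1, matches=15
  a=1, n=1, matches=16

Final answer: 16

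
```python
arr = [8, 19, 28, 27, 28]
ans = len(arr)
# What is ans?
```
Trace:
  arr=[8, 19, 28, 27, 28]
  arr=[8, 19, 28, 27, 28], ans=5

Final answer: 5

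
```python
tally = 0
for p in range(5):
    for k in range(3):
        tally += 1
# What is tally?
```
Trace:
  tally=0
  tally=1, p=0, k=0
  tally=2, p=0, k=1
  tally=3, p=0, k=2
  tally=4, p=1, k=0
  tally=5, p=1, k=1
  tally=6, p=1, k=2
  tally=7, p=2, k=0
  tally=8, p=2, k=1
  tally=9, p=2, k=2
  tally=10, p=3, k=0
  tally=11, p=3, k=1
  tally=12, p=3, k=2
  tally=13, p=4, k=0
  tally=14, p=4, k=1
  tally=15, p=4, k=2

Final answer: 15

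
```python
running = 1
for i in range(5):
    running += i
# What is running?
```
Trace:
  running=1
  running=1, i=0
  running=2, i=1
  running=4, i=2
  running=7, i=3
  running=11, i=4

Final answer: 11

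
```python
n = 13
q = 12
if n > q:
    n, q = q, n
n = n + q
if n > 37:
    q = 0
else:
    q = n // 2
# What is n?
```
Trace:
  n=13
  n=13, q=12
  n=12, q=13
  n=25, q=13
  n=25, q=12

Final answer: 25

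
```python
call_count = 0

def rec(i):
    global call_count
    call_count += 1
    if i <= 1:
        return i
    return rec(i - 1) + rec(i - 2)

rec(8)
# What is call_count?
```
Call trace (a repeated sub-call is expanded the first time; later identical calls just restate its return value):
rec(i=8)
  rec(i=7)
    rec(i=6)
      rec(i=5)
        rec(i=4)
          rec(i=3)
            rec(i=2)
              rec(i=1)
              -> return 1
              rec(i=0)
              -> return 0
            -> return 1
            rec(i=1)
            -> return 1
          -> return 2
          rec(i=2) -> return 1  (same call as traced above)
        -> return 3
        rec(i=3) -> return 2  (same call as traced above)
      -> return 5
      rec(i=4) -> return 3  (same call as traced above)
    -> return 8
    rec(i=5) -> return 5  (same call as traced above)
  -> return 13
  rec(i=6) -> return 8  (same call as traced above)
-> return 21

call_count is incremented once per call, so count the calls in each subtree. Let C(i) = number of calls made by rec(i).
C(0) = C(1) = 1 (base case, no recursion); C(i) = 1 + C(i - 1) + C(i - 2) otherwise.
C(2) = 1 + C(1) + C(0) = 1 + 1 + 1 = 3
C(3) = 1 + C(2) + C(1) = 1 + 3 + 1 = 5
C(4) = 1 + C(3) + C(2) = 1 + 5 + 3 = 9
C(5) = 1 + C(4) + C(3) = 1 + 9 + 5 = 15
C(6) = 1 + C(5) + C(4) = 1 + 15 + 9 = 25
C(7) = 1 + C(6) + C(5) = 1 + 25 + 15 = 41
C(8) = 1 + C(7) + C(6) = 1 + 41 + 25 = 67
call_count = C(8) = 67

Final answer: 67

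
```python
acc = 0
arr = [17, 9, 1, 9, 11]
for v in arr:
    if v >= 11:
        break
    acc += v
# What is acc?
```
Trace:
  acc=0
  acc=0, v=17

Final answer: 0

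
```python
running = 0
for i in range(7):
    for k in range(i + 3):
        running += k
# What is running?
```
Trace:
  running=0
  running=0, i=0, k=0
  running=1, i=0, k=1
  running=3, i=0, k=2
  running=3, i=1, k=0
  running=4, i=1, k=1
  running=6, i=1, k=2
  running=9, i=1, k=3
  running=9, i=2, k=0
  running=10, i=2, k=1
  running=12, i=2, k=2
  running=15, i=2, k=3
  running=19, i=2, k=4
  running=19, i=3, k=0
  running=20, i=3, k=1
  running=22, i=3, k=2
  running=25, i=3, k=3
  running=29, i=3, k=4
  running=34, i=3, k=5
  running=34, i=4, k=0
  running=35, i=4, k=1
  running=37, i=4, k=2
  running=40, i=4, k=3
  running=44, i=4, k=4
  running=49, i=4, k=5
  running=55, i=4, k=6
  running=55, i=5, k=0
  running=56, i=5, k=1
  running=58, i=5, k=2
  running=61, i=5, k=3
  running=65, i=5, k=4
  running=70, i=5, k=5
  running=76, i=5, k=6
  running=83, i=5, k=7
  running=83, i=6, k=0
  running=84, i=6, k=1
  running=86, i=6, k=2
  running=89, i=6, k=3
  running=93, i=6, k=4
  running=98, i=6, k=5
  running=104, i=6, k=6
  running=111, i=6, k=7
  running=119, i=6, k=8

Final answer: 119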